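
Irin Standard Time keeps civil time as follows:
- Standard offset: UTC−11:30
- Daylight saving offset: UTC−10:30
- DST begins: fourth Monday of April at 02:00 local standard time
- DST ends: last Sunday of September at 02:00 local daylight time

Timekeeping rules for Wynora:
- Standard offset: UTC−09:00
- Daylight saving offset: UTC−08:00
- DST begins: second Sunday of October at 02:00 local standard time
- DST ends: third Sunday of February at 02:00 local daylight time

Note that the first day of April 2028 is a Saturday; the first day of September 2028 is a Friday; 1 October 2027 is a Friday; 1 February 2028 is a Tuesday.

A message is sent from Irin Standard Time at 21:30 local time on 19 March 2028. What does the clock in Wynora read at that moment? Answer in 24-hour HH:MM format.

00:00

1 April 2028 is a Saturday, so the first Monday is April 3 and the fourth is April 24.
1 September 2028 is a Friday, so Sundays fall on 3, 10, 17, 24; the last is September 24.
Daylight saving runs 24 April – 24 September; 19 March 2028 is outside that window, so Irin Standard Time is on standard time at UTC−11:30.
21:30 Irin Standard Time + 11h30m = 09:00 UTC (rolling into the next day, 20 March 2028).
1 October 2027 is a Friday, so the first Sunday is October 3 and the second is October 10.
1 February 2028 is a Tuesday, so the first Sunday is February 6 and the third is February 20.
At the standard offset (UTC−09:00), 09:00 UTC − 9h = 00:00 Wynora standard time.
The standard-time date in Wynora, 20 March 2028, is outside the daylight-saving period (10 October 2027 – 20 February 2028), so Wynora is on standard time, UTC−09:00.
09:00 UTC − 9h = 00:00 Wynora.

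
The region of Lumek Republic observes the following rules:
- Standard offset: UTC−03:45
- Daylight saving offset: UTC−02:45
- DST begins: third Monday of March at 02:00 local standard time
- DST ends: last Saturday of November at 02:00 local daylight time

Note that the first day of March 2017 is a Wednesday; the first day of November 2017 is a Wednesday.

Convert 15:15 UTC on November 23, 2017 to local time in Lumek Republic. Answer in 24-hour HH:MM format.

12:30

1 March 2017 is a Wednesday, so the first Monday is March 6 and the third is March 20.
1 November 2017 is a Wednesday, so Saturdays fall on 4, 11, 18, 25; the last is November 25.
At the standard offset (UTC−03:45), 15:15 UTC − 3h45m = 11:30 Lumek Republic standard time.
Daylight saving runs 20 March – 25 November; the standard-time date in Lumek Republic, November 23, 2017, is inside that window, so Lumek Republic is at UTC−02:45.
15:15 UTC − 2h45m = 12:30 local.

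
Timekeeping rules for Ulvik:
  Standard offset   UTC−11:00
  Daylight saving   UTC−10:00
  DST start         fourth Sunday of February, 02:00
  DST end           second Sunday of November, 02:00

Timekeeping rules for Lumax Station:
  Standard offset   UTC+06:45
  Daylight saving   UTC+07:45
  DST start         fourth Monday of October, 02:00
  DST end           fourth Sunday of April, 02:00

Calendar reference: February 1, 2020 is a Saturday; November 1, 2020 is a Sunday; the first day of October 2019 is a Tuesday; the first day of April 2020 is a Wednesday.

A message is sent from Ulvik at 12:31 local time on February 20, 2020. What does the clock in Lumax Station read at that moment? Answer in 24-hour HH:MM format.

07:16

1 February 2020 is a Saturday, so the first Sunday is February 2 and the fourth is February 23.
1 November 2020 is a Sunday, so the first Sunday is November 1 and the second is November 8.
Daylight saving runs 23 February – 8 November; February 20, 2020 is outside that window, so Ulvik is on standard time at UTC−11:00.
12:31 Ulvik + 11h = 23:31 UTC.
1 October 2019 is a Tuesday, so the first Monday is October 7 and the fourth is October 28.
1 April 2020 is a Wednesday, so the first Sunday is April 5 and the fourth is April 26.
At the standard offset (UTC+06:45), 23:31 UTC + 6h45m = 06:16 Lumax Station standard time (rolling into the next day, 21 February 2020).
The standard-time date in Lumax Station, February 21, 2020, falls between 28 October 2019 and 26 April 2020, so daylight saving is in effect and Lumax Station is at UTC+07:45.
23:31 UTC + 7h45m = 07:16 Lumax Station (rolling into the next day, 21 February 2020).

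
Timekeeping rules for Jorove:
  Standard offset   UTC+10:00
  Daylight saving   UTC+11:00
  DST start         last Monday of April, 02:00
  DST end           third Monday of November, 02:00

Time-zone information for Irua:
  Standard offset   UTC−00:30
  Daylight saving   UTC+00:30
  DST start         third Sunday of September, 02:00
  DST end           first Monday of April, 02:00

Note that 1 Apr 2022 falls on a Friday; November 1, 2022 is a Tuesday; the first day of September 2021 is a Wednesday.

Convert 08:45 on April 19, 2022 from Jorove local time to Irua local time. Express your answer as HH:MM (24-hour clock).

22:15

1 April 2022 is a Friday, so Mondays fall on 4, 11, 18, 25; the last is April 25.
1 November 2022 is a Tuesday, so the first Monday is November 7 and the third is November 21.
April 19, 2022 is outside the daylight-saving period (25 April – 21 November), so Jorove is on standard time, UTC+10:00.
08:45 Jorove − 10h = 22:45 UTC (rolling into the previous day, 18 April 2022).
1 September 2021 is a Wednesday, so the first Sunday is September 5 and the third is September 19.
1 April 2022 is a Friday, so the first Monday is April 4.
At the standard offset (UTC−00:30), 22:45 UTC − 0h30m = 22:15 Irua standard time.
The standard-time date in Irua, April 18, 2022, does not fall between 19 September 2021 and 4 April 2022, so daylight saving is not in effect and Irua is at UTC−00:30.
22:45 UTC − 0h30m = 22:15 Irua.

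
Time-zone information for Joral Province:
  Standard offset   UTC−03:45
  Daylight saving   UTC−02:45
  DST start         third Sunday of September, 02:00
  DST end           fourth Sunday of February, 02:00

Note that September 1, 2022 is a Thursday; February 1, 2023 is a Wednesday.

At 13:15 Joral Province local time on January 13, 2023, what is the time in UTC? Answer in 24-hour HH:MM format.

1 September 2022 is a Thursday, so the first Sunday is September 4 and the third is September 18.
1 February 2023 is a Wednesday, so the first Sunday is February 5 and the fourth is February 26.
Daylight saving runs 18 September 2022 – 26 February 2023; January 13, 2023 is inside that window, so Joral Province is at UTC−02:45.
13:15 local + 2h45m = 16:00 UTC.

16:00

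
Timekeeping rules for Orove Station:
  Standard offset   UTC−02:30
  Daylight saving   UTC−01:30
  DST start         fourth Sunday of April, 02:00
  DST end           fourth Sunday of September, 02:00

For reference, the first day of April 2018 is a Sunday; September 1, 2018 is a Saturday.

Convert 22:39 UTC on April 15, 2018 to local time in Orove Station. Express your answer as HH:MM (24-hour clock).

1 April 2018 is a Sunday, so the first Sunday is April 1 and the fourth is April 22.
1 September 2018 is a Saturday, so the first Sunday is September 2 and the fourth is September 23.
At the standard offset (UTC−02:30), 22:39 UTC − 2h30m = 20:09 Orove Station standard time.
The standard-time date in Orove Station, April 15, 2018, is outside the daylight-saving period (22 April – 23 September), so Orove Station is on standard time, UTC−02:30.
22:39 UTC − 2h30m = 20:09 local.

20:09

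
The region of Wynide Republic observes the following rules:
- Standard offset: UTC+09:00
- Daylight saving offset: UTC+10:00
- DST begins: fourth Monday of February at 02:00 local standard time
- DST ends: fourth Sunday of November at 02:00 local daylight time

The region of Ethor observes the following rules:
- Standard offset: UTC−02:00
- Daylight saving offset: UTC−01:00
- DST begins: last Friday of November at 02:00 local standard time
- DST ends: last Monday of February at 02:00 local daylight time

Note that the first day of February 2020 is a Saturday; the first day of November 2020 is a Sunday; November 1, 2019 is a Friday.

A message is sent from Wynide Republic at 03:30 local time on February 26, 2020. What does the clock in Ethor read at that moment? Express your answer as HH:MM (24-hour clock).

15:30

1 February 2020 is a Saturday, so the first Monday is February 3 and the fourth is February 24.
1 November 2020 is a Sunday, so the first Sunday is November 1 and the fourth is November 22.
Daylight saving runs 24 February – 22 November; February 26, 2020 is inside that window, so Wynide Republic is at UTC+10:00.
03:30 Wynide Republic − 10h = 17:30 UTC (rolling into the previous day, 25 February 2020).
1 November 2019 is a Friday, so Fridays fall on 1, 8, 15, 22, 29; the last is November 29.
1 February 2020 is a Saturday, so Mondays fall on 3, 10, 17, 24; the last is February 24.
At the standard offset (UTC−02:00), 17:30 UTC − 2h = 15:30 Ethor standard time.
Daylight saving runs 29 November 2019 – 24 February 2020; the standard-time date in Ethor, February 25, 2020, is outside that window, so Ethor is on standard time at UTC−02:00.
17:30 UTC − 2h = 15:30 Ethor.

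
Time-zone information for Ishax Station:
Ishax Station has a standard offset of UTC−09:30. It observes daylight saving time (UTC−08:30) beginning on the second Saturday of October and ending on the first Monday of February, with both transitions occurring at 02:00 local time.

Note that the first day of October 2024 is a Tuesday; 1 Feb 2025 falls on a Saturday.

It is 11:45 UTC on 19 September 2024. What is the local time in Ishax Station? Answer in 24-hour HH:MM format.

02:15

1 October 2024 is a Tuesday, so the first Saturday is October 5 and the second is October 12.
1 February 2025 is a Saturday, so the first Monday is February 3.
At the standard offset (UTC−09:30), 11:45 UTC − 9h30m = 02:15 Ishax Station standard time.
Daylight saving runs 12 October 2024 – 3 February 2025; the standard-time date in Ishax Station, 19 September 2024, is outside that window, so Ishax Station is on standard time at UTC−09:30.
11:45 UTC − 9h30m = 02:15 local.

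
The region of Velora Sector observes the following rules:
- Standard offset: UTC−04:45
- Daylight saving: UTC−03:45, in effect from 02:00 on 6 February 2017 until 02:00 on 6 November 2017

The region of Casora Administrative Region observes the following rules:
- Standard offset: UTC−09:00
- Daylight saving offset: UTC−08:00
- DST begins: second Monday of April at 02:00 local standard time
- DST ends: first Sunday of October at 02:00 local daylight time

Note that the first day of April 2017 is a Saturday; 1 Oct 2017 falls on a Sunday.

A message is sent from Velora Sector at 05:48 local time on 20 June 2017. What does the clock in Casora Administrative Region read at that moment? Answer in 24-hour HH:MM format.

01:33

20 June 2017 falls between 6 February and 6 November, so daylight saving is in effect and Velora Sector is at UTC−03:45.
05:48 Velora Sector + 3h45m = 09:33 UTC.
1 April 2017 is a Saturday, so the first Monday is April 3 and the second is April 10.
1 October 2017 is a Sunday, so the first Sunday is October 1.
At the standard offset (UTC−09:00), 09:33 UTC − 9h = 00:33 Casora Administrative Region standard time.
The standard-time date in Casora Administrative Region, 20 June 2017, lies within the daylight-saving period (10 April – 1 October), so Casora Administrative Region is on daylight time, UTC−08:00.
09:33 UTC − 8h = 01:33 Casora Administrative Region.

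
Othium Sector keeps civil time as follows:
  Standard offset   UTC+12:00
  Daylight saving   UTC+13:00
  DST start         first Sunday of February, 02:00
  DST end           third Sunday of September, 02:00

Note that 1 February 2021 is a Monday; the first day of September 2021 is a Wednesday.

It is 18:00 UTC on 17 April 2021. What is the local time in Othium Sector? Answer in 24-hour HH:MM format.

1 February 2021 is a Monday, so the first Sunday is February 7.
1 September 2021 is a Wednesday, so the first Sunday is September 5 and the third is September 19.
At the standard offset (UTC+12:00), 18:00 UTC + 12h = 06:00 Othium Sector standard time (rolling into the next day, 18 April 2021).
The standard-time date in Othium Sector, 18 April 2021, falls between 7 February and 19 September, so daylight saving is in effect and Othium Sector is at UTC+13:00.
18:00 UTC + 13h = 07:00 local (rolling into the next day, 18 April 2021).

07:00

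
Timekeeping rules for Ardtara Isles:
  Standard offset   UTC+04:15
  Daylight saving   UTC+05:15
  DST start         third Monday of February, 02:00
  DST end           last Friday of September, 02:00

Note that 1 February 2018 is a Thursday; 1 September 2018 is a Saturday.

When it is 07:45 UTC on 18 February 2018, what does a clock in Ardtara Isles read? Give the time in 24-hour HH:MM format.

12:00

1 February 2018 is a Thursday, so the first Monday is February 5 and the third is February 19.
1 September 2018 is a Saturday, so Fridays fall on 7, 14, 21, 28; the last is September 28.
At the standard offset (UTC+04:15), 07:45 UTC + 4h15m = 12:00 Ardtara Isles standard time.
The standard-time date in Ardtara Isles, 18 February 2018, is outside the daylight-saving period (19 February – 28 September), so Ardtara Isles is on standard time, UTC+04:15.
07:45 UTC + 4h15m = 12:00 local.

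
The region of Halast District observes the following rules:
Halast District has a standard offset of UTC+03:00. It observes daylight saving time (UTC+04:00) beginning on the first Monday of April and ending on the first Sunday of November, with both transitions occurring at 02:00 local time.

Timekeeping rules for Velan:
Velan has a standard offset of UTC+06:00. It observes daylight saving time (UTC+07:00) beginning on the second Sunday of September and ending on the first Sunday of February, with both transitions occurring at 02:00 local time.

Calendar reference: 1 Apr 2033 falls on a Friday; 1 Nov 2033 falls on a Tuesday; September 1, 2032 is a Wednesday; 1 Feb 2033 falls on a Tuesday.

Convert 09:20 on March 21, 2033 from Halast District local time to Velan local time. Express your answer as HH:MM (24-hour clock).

12:20

1 April 2033 is a Friday, so the first Monday is April 4.
1 November 2033 is a Tuesday, so the first Sunday is November 6.
March 21, 2033 does not fall between 4 April and 6 November, so daylight saving is not in effect and Halast District is at UTC+03:00.
09:20 Halast District − 3h = 06:20 UTC.
1 September 2032 is a Wednesday, so the first Sunday is September 5 and the second is September 12.
1 February 2033 is a Tuesday, so the first Sunday is February 6.
At the standard offset (UTC+06:00), 06:20 UTC + 6h = 12:20 Velan standard time.
The standard-time date in Velan, March 21, 2033, does not fall between 12 September 2032 and 6 February 2033, so daylight saving is not in effect and Velan is at UTC+06:00.
06:20 UTC + 6h = 12:20 Velan.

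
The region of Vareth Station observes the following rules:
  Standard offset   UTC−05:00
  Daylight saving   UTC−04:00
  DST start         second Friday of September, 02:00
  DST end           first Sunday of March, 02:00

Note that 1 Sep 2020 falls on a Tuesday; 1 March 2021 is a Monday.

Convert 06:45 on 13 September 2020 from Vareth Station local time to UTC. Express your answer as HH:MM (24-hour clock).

10:45

1 September 2020 is a Tuesday, so the first Friday is September 4 and the second is September 11.
1 March 2021 is a Monday, so the first Sunday is March 7.
13 September 2020 lies within the daylight-saving period (11 September 2020 – 7 March 2021), so Vareth Station is on daylight time, UTC−04:00.
06:45 local + 4h = 10:45 UTC.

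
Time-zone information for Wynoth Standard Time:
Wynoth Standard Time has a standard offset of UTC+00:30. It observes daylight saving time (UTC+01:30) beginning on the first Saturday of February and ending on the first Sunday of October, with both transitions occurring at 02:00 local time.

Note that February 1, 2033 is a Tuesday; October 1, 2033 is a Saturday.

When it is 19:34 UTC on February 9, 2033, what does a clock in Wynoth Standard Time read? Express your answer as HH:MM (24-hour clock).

21:04

1 February 2033 is a Tuesday, so the first Saturday is February 5.
1 October 2033 is a Saturday, so the first Sunday is October 2.
At the standard offset (UTC+00:30), 19:34 UTC + 0h30m = 20:04 Wynoth Standard Time standard time.
The standard-time date in Wynoth Standard Time, February 9, 2033, lies within the daylight-saving period (5 February – 2 October), so Wynoth Standard Time is on daylight time, UTC+01:30.
19:34 UTC + 1h30m = 21:04 local.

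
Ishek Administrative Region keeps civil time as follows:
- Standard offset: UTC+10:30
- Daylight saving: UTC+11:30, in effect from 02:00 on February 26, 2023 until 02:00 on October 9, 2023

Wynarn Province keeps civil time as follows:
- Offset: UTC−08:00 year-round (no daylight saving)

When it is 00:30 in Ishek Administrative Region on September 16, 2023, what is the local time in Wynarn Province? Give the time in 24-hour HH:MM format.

05:00

Daylight saving runs 26 February – 9 October; September 16, 2023 is inside that window, so Ishek Administrative Region is at UTC+11:30.
00:30 Ishek Administrative Region − 11h30m = 13:00 UTC (rolling into the previous day, 15 September 2023).
Wynarn Province has no daylight saving, so its offset is UTC−08:00 year-round.
13:00 UTC − 8h = 05:00 Wynarn Province.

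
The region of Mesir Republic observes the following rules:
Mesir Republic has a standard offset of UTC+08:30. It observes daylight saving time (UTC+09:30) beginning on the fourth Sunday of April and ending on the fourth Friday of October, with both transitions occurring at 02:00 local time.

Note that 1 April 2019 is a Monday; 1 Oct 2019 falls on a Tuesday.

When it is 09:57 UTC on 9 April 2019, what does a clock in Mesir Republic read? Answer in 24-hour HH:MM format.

1 April 2019 is a Monday, so the first Sunday is April 7 and the fourth is April 28.
1 October 2019 is a Tuesday, so the first Friday is October 4 and the fourth is October 25.
At the standard offset (UTC+08:30), 09:57 UTC + 8h30m = 18:27 Mesir Republic standard time.
The standard-time date in Mesir Republic, 9 April 2019, is outside the daylight-saving period (28 April – 25 October), so Mesir Republic is on standard time, UTC+08:30.
09:57 UTC + 8h30m = 18:27 local.

18:27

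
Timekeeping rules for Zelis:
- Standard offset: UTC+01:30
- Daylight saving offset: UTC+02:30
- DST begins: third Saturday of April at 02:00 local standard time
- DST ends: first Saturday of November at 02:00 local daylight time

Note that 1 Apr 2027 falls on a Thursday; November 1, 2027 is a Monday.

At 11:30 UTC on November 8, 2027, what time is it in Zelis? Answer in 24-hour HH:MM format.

1 April 2027 is a Thursday, so the first Saturday is April 3 and the third is April 17.
1 November 2027 is a Monday, so the first Saturday is November 6.
At the standard offset (UTC+01:30), 11:30 UTC + 1h30m = 13:00 Zelis standard time.
The standard-time date in Zelis, November 8, 2027, is outside the daylight-saving period (17 April – 6 November), so Zelis is on standard time, UTC+01:30.
11:30 UTC + 1h30m = 13:00 local.

13:00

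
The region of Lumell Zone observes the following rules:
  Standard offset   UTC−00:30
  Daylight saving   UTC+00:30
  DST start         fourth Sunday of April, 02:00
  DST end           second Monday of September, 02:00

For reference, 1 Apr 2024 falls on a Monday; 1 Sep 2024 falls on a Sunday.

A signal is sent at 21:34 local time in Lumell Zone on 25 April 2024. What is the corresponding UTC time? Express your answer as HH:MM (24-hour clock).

1 April 2024 is a Monday, so the first Sunday is April 7 and the fourth is April 28.
1 September 2024 is a Sunday, so the first Monday is September 2 and the second is September 9.
25 April 2024 is outside the daylight-saving period (28 April – 9 September), so Lumell Zone is on standard time, UTC−00:30.
21:34 local + 0h30m = 22:04 UTC.

22:04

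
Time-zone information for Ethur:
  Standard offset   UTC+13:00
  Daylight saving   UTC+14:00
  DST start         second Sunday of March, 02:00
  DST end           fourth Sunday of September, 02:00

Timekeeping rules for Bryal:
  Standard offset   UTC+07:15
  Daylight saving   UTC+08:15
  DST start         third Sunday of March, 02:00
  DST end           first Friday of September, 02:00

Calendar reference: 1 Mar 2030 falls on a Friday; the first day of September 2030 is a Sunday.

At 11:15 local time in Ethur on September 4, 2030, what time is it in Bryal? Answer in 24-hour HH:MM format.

1 March 2030 is a Friday, so the first Sunday is March 3 and the second is March 10.
1 September 2030 is a Sunday, so the first Sunday is September 1 and the fourth is September 22.
Daylight saving runs 10 March – 22 September; September 4, 2030 is inside that window, so Ethur is at UTC+14:00.
11:15 Ethur − 14h = 21:15 UTC (rolling into the previous day, 3 September 2030).
1 March 2030 is a Friday, so the first Sunday is March 3 and the third is March 17.
1 September 2030 is a Sunday, so the first Friday is September 6.
At the standard offset (UTC+07:15), 21:15 UTC + 7h15m = 04:30 Bryal standard time (rolling into the next day, 4 September 2030).
The standard-time date in Bryal, September 4, 2030, lies within the daylight-saving period (17 March – 6 September), so Bryal is on daylight time, UTC+08:15.
21:15 UTC + 8h15m = 05:30 Bryal (rolling into the next day, 4 September 2030).

05:30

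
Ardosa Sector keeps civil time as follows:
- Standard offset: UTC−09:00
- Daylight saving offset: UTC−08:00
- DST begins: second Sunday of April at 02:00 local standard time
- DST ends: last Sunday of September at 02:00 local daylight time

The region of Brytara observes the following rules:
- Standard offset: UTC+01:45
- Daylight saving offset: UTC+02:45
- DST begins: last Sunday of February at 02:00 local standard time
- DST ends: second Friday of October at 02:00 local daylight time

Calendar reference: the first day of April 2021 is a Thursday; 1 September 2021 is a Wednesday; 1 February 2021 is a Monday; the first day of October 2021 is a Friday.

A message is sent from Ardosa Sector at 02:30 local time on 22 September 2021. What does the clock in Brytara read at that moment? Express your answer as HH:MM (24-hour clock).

1 April 2021 is a Thursday, so the first Sunday is April 4 and the second is April 11.
1 September 2021 is a Wednesday, so Sundays fall on 5, 12, 19, 26; the last is September 26.
22 September 2021 falls between 11 April and 26 September, so daylight saving is in effect and Ardosa Sector is at UTC−08:00.
02:30 Ardosa Sector + 8h = 10:30 UTC.
1 February 2021 is a Monday, so Sundays fall on 7, 14, 21, 28; the last is February 28.
1 October 2021 is a Friday, so the first Friday is October 1 and the second is October 8.
At the standard offset (UTC+01:45), 10:30 UTC + 1h45m = 12:15 Brytara standard time.
Daylight saving runs 28 February – 8 October; the standard-time date in Brytara, 22 September 2021, is inside that window, so Brytara is at UTC+02:45.
10:30 UTC + 2h45m = 13:15 Brytara.

13:15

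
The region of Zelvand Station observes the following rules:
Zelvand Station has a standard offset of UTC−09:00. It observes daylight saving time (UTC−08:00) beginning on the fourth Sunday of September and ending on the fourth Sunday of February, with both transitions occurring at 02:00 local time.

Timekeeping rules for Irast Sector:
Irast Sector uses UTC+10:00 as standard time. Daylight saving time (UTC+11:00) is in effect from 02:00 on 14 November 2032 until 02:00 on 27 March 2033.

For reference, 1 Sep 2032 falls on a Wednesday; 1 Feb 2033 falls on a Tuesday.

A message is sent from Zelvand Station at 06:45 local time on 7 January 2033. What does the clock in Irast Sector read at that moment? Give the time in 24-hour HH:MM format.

1 September 2032 is a Wednesday, so the first Sunday is September 5 and the fourth is September 26.
1 February 2033 is a Tuesday, so the first Sunday is February 6 and the fourth is February 27.
7 January 2033 falls between 26 September 2032 and 27 February 2033, so daylight saving is in effect and Zelvand Station is at UTC−08:00.
06:45 Zelvand Station + 8h = 14:45 UTC.
At the standard offset (UTC+10:00), 14:45 UTC + 10h = 00:45 Irast Sector standard time (rolling into the next day, 8 January 2033).
The standard-time date in Irast Sector, 8 January 2033, falls between 14 November 2032 and 27 March 2033, so daylight saving is in effect and Irast Sector is at UTC+11:00.
14:45 UTC + 11h = 01:45 Irast Sector (rolling into the next day, 8 January 2033).

01:45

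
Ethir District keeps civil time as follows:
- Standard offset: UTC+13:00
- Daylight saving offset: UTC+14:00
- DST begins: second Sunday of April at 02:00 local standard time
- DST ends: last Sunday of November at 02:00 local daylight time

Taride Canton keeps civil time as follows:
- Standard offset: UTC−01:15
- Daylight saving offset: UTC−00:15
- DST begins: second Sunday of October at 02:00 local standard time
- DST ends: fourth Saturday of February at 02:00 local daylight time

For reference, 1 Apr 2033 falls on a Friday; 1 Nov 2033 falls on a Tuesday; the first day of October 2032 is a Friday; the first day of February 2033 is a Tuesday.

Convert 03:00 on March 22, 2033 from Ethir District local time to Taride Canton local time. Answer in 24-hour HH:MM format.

1 April 2033 is a Friday, so the first Sunday is April 3 and the second is April 10.
1 November 2033 is a Tuesday, so Sundays fall on 6, 13, 20, 27; the last is November 27.
Daylight saving runs 10 April – 27 November; March 22, 2033 is outside that window, so Ethir District is on standard time at UTC+13:00.
03:00 Ethir District − 13h = 14:00 UTC (rolling into the previous day, 21 March 2033).
1 October 2032 is a Friday, so the first Sunday is October 3 and the second is October 10.
1 February 2033 is a Tuesday, so the first Saturday is February 5 and the fourth is February 26.
At the standard offset (UTC−01:15), 14:00 UTC − 1h15m = 12:45 Taride Canton standard time.
Daylight saving runs 10 October 2032 – 26 February 2033; the standard-time date in Taride Canton, March 21, 2033, is outside that window, so Taride Canton is on standard time at UTC−01:15.
14:00 UTC − 1h15m = 12:45 Taride Canton.

12:45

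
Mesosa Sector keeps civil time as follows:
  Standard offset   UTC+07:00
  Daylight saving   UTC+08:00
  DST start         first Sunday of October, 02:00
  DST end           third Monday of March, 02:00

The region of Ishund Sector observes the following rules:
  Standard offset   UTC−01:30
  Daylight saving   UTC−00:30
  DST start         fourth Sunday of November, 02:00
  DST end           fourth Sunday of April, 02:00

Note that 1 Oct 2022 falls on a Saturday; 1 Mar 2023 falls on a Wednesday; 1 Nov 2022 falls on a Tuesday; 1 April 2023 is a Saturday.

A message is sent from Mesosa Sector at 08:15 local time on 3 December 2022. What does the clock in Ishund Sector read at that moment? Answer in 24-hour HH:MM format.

23:45

1 October 2022 is a Saturday, so the first Sunday is October 2.
1 March 2023 is a Wednesday, so the first Monday is March 6 and the third is March 20.
Daylight saving runs 2 October 2022 – 20 March 2023; 3 December 2022 is inside that window, so Mesosa Sector is at UTC+08:00.
08:15 Mesosa Sector − 8h = 00:15 UTC.
1 November 2022 is a Tuesday, so the first Sunday is November 6 and the fourth is November 27.
1 April 2023 is a Saturday, so the first Sunday is April 2 and the fourth is April 23.
At the standard offset (UTC−01:30), 00:15 UTC − 1h30m = 22:45 Ishund Sector standard time (rolling into the previous day, 2 December 2022).
The standard-time date in Ishund Sector, 2 December 2022, falls between 27 November 2022 and 23 April 2023, so daylight saving is in effect and Ishund Sector is at UTC−00:30.
00:15 UTC − 0h30m = 23:45 Ishund Sector (rolling into the previous day, 2 December 2022).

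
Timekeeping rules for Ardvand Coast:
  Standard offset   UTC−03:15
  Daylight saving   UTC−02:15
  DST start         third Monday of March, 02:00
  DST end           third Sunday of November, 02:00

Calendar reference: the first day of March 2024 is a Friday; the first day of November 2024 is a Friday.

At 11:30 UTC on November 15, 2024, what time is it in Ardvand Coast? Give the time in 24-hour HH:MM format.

1 March 2024 is a Friday, so the first Monday is March 4 and the third is March 18.
1 November 2024 is a Friday, so the first Sunday is November 3 and the third is November 17.
At the standard offset (UTC−03:15), 11:30 UTC − 3h15m = 08:15 Ardvand Coast standard time.
Daylight saving runs 18 March – 17 November; the standard-time date in Ardvand Coast, November 15, 2024, is inside that window, so Ardvand Coast is at UTC−02:15.
11:30 UTC − 2h15m = 09:15 local.

09:15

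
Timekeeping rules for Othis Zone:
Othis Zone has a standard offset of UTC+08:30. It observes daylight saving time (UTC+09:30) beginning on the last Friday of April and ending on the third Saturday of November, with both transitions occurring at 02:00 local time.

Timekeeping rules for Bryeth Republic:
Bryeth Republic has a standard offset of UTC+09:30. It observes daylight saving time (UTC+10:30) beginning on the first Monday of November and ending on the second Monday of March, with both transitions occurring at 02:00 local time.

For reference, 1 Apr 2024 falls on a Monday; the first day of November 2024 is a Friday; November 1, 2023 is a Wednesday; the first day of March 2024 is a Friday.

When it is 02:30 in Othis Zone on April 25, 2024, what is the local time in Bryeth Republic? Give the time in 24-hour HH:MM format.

1 April 2024 is a Monday, so Fridays fall on 5, 12, 19, 26; the last is April 26.
1 November 2024 is a Friday, so the first Saturday is November 2 and the third is November 16.
April 25, 2024 is outside the daylight-saving period (26 April – 16 November), so Othis Zone is on standard time, UTC+08:30.
02:30 Othis Zone − 8h30m = 18:00 UTC (rolling into the previous day, 24 April 2024).
1 November 2023 is a Wednesday, so the first Monday is November 6.
1 March 2024 is a Friday, so the first Monday is March 4 and the second is March 11.
At the standard offset (UTC+09:30), 18:00 UTC + 9h30m = 03:30 Bryeth Republic standard time (rolling into the next day, 25 April 2024).
The standard-time date in Bryeth Republic, April 25, 2024, does not fall between 6 November 2023 and 11 March 2024, so daylight saving is not in effect and Bryeth Republic is at UTC+09:30.
18:00 UTC + 9h30m = 03:30 Bryeth Republic (rolling into the next day, 25 April 2024).

03:30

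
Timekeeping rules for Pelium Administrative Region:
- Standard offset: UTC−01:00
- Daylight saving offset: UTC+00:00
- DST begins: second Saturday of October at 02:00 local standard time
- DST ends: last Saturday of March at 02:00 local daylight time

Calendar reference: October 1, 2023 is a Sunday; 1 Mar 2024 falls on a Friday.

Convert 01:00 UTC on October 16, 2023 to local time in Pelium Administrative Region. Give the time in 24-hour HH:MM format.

01:00

1 October 2023 is a Sunday, so the first Saturday is October 7 and the second is October 14.
1 March 2024 is a Friday, so Saturdays fall on 2, 9, 16, 23, 30; the last is March 30.
At the standard offset (UTC−01:00), 01:00 UTC − 1h = 00:00 Pelium Administrative Region standard time.
The standard-time date in Pelium Administrative Region, October 16, 2023, falls between 14 October 2023 and 30 March 2024, so daylight saving is in effect and Pelium Administrative Region is at UTC+00:00.
01:00 UTC + 0h = 01:00 local.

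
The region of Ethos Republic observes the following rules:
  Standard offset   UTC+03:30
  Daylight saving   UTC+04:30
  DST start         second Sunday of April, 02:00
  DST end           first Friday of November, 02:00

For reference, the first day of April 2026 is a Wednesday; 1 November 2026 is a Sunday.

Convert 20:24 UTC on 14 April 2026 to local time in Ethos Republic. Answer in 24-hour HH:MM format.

1 April 2026 is a Wednesday, so the first Sunday is April 5 and the second is April 12.
1 November 2026 is a Sunday, so the first Friday is November 6.
At the standard offset (UTC+03:30), 20:24 UTC + 3h30m = 23:54 Ethos Republic standard time.
The standard-time date in Ethos Republic, 14 April 2026, falls between 12 April and 6 November, so daylight saving is in effect and Ethos Republic is at UTC+04:30.
20:24 UTC + 4h30m = 00:54 local (rolling into the next day, 15 April 2026).

00:54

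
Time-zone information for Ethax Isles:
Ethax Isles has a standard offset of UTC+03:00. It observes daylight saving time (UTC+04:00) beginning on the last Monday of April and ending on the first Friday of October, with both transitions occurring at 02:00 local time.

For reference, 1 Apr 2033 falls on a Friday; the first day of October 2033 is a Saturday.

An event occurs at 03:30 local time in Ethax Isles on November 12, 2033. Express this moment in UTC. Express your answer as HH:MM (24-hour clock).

1 April 2033 is a Friday, so Mondays fall on 4, 11, 18, 25; the last is April 25.
1 October 2033 is a Saturday, so the first Friday is October 7.
November 12, 2033 does not fall between 25 April and 7 October, so daylight saving is not in effect and Ethax Isles is at UTC+03:00.
03:30 local − 3h = 00:30 UTC.

00:30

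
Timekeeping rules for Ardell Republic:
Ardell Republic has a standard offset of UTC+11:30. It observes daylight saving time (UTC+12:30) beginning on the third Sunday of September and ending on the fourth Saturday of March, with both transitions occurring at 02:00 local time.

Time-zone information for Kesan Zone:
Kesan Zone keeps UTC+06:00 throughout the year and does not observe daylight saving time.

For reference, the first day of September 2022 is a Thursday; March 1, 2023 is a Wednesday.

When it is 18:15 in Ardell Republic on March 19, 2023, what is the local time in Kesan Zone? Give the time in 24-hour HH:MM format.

11:45

1 September 2022 is a Thursday, so the first Sunday is September 4 and the third is September 18.
1 March 2023 is a Wednesday, so the first Saturday is March 4 and the fourth is March 25.
March 19, 2023 lies within the daylight-saving period (18 September 2022 – 25 March 2023), so Ardell Republic is on daylight time, UTC+12:30.
18:15 Ardell Republic − 12h30m = 05:45 UTC.
Kesan Zone has no daylight saving, so its offset is UTC+06:00 year-round.
05:45 UTC + 6h = 11:45 Kesan Zone.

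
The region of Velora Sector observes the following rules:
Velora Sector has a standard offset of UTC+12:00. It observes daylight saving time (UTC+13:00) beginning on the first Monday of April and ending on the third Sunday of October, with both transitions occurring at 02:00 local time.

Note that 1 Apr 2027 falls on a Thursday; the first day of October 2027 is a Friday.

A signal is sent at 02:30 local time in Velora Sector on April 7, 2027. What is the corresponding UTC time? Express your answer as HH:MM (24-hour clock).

13:30

1 April 2027 is a Thursday, so the first Monday is April 5.
1 October 2027 is a Friday, so the first Sunday is October 3 and the third is October 17.
Daylight saving runs 5 April – 17 October; April 7, 2027 is inside that window, so Velora Sector is at UTC+13:00.
02:30 local − 13h = 13:30 UTC (rolling into the previous day, 6 April 2027).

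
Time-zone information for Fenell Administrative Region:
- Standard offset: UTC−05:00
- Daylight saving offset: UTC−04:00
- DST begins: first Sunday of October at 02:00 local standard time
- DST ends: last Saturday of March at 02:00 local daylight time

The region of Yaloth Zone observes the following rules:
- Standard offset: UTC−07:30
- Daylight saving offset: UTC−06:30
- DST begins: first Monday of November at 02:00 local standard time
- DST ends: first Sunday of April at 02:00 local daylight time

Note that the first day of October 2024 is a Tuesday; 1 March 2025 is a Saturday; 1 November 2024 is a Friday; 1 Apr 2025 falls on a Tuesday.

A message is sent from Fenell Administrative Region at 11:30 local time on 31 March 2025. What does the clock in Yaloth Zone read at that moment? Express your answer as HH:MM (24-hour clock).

1 October 2024 is a Tuesday, so the first Sunday is October 6.
1 March 2025 is a Saturday, so Saturdays fall on 1, 8, 15, 22, 29; the last is March 29.
31 March 2025 does not fall between 6 October 2024 and 29 March 2025, so daylight saving is not in effect and Fenell Administrative Region is at UTC−05:00.
11:30 Fenell Administrative Region + 5h = 16:30 UTC.
1 November 2024 is a Friday, so the first Monday is November 4.
1 April 2025 is a Tuesday, so the first Sunday is April 6.
At the standard offset (UTC−07:30), 16:30 UTC − 7h30m = 09:00 Yaloth Zone standard time.
The standard-time date in Yaloth Zone, 31 March 2025, lies within the daylight-saving period (4 November 2024 – 6 April 2025), so Yaloth Zone is on daylight time, UTC−06:30.
16:30 UTC − 6h30m = 10:00 Yaloth Zone.

10:00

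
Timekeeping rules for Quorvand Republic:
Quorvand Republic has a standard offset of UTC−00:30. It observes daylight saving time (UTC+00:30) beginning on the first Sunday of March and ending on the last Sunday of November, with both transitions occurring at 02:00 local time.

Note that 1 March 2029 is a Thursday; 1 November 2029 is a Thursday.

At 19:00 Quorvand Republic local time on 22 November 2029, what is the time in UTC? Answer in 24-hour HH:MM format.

1 March 2029 is a Thursday, so the first Sunday is March 4.
1 November 2029 is a Thursday, so Sundays fall on 4, 11, 18, 25; the last is November 25.
Daylight saving runs 4 March – 25 November; 22 November 2029 is inside that window, so Quorvand Republic is at UTC+00:30.
19:00 local − 0h30m = 18:30 UTC.

18:30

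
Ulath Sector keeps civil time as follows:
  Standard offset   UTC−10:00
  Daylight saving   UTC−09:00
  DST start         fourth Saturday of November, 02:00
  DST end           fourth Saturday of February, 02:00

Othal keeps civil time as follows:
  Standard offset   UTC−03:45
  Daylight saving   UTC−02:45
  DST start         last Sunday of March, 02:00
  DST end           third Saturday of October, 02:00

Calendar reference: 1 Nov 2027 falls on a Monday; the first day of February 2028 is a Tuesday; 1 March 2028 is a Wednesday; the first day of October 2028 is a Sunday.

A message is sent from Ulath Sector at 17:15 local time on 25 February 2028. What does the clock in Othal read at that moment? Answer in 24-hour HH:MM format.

22:30

1 November 2027 is a Monday, so the first Saturday is November 6 and the fourth is November 27.
1 February 2028 is a Tuesday, so the first Saturday is February 5 and the fourth is February 26.
Daylight saving runs 27 November 2027 – 26 February 2028; 25 February 2028 is inside that window, so Ulath Sector is at UTC−09:00.
17:15 Ulath Sector + 9h = 02:15 UTC (rolling into the next day, 26 February 2028).
1 March 2028 is a Wednesday, so Sundays fall on 5, 12, 19, 26; the last is March 26.
1 October 2028 is a Sunday, so the first Saturday is October 7 and the third is October 21.
At the standard offset (UTC−03:45), 02:15 UTC − 3h45m = 22:30 Othal standard time (rolling into the previous day, 25 February 2028).
Daylight saving runs 26 March – 21 October; the standard-time date in Othal, 25 February 2028, is outside that window, so Othal is on standard time at UTC−03:45.
02:15 UTC − 3h45m = 22:30 Othal (rolling into the previous day, 25 February 2028).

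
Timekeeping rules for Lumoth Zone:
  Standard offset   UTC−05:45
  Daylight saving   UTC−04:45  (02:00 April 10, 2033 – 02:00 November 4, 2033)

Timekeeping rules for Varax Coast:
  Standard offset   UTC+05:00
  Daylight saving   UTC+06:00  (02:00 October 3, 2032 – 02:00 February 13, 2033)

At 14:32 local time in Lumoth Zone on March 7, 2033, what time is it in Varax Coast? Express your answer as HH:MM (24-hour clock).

Daylight saving runs 10 April – 4 November; March 7, 2033 is outside that window, so Lumoth Zone is on standard time at UTC−05:45.
14:32 Lumoth Zone + 5h45m = 20:17 UTC.
At the standard offset (UTC+05:00), 20:17 UTC + 5h = 01:17 Varax Coast standard time (rolling into the next day, 8 March 2033).
The standard-time date in Varax Coast, March 8, 2033, does not fall between 3 October 2032 and 13 February 2033, so daylight saving is not in effect and Varax Coast is at UTC+05:00.
20:17 UTC + 5h = 01:17 Varax Coast (rolling into the next day, 8 March 2033).

01:17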